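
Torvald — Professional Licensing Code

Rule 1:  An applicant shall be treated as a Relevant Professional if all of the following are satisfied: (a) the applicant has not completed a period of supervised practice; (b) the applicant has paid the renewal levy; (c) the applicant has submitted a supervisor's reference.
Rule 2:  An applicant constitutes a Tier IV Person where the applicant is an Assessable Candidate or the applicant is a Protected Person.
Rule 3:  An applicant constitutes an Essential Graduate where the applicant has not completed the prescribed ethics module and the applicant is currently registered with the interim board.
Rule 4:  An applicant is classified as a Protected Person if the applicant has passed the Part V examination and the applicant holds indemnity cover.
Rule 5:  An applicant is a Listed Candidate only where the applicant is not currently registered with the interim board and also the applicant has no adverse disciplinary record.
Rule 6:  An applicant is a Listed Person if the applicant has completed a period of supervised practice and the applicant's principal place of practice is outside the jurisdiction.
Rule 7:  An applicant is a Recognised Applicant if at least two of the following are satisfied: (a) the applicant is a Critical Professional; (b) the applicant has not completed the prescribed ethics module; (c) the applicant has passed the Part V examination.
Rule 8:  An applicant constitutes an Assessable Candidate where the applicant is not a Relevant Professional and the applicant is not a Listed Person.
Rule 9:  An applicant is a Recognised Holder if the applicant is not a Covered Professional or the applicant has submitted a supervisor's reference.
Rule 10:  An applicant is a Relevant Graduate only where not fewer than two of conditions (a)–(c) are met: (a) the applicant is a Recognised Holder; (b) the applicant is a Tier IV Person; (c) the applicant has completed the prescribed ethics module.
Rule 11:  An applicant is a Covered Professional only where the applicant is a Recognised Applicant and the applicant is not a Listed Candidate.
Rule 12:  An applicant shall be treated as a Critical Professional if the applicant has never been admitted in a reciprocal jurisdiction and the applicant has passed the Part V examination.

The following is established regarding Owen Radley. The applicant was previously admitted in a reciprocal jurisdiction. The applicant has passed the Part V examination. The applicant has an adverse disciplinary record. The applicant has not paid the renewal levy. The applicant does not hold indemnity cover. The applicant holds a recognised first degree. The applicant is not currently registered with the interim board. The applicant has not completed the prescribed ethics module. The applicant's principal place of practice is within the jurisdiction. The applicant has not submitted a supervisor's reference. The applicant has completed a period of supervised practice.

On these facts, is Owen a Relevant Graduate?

No

rule 12 — Critical Professional: [the applicant has never been admitted in a reciprocal jurisdiction? no] AND [the applicant has passed the Part V examination? yes] → not satisfied.
rule 7 — Recognised Applicant: Critical Professional (rule 12)? no; the applicant has not completed the prescribed ethics module? yes; the applicant has passed the Part V examination? yes — 2 of 3 hold (need ≥2) → satisfied.
rule 5 — Listed Candidate: [the applicant is not currently registered with the interim board? yes] AND [the applicant has no adverse disciplinary record? no] → not satisfied.
rule 11 — Covered Professional: [Recognised Applicant (rule 7)? yes] AND [not a Listed Candidate (rule 5)? yes] → satisfied.
rule 9 — Recognised Holder: [not a Covered Professional (rule 11)? no] OR [the applicant has submitted a supervisor's reference? no] → not satisfied.
rule 1 — Relevant Professional: [the applicant has not completed a period of supervised practice? no] AND [the applicant has paid the renewal levy? no] AND [the applicant has submitted a supervisor's reference? no] → not satisfied.
rule 6 — Listed Person: [the applicant has completed a period of supervised practice? yes] AND [the applicant's principal place of practice is outside the jurisdiction? no] → not satisfied.
rule 8 — Assessable Candidate: [not a Relevant Professional (rule 1)? yes] AND [not a Listed Person (rule 6)? yes] → satisfied.
rule 4 — Protected Person: [the applicant has passed the Part V examination? yes] AND [the applicant holds indemnity cover? no] → not satisfied.
rule 2 — Tier IV Person: [Assessable Candidate (rule 8)? yes] OR [Protected Person (rule 4)? no] → satisfied.
rule 10 — Relevant Graduate: Recognised Holder (rule 9)? no; Tier IV Person (rule 2)? yes; the applicant has completed the prescribed ethics module? no — 1 of 3 hold (need ≥2) → not satisfied.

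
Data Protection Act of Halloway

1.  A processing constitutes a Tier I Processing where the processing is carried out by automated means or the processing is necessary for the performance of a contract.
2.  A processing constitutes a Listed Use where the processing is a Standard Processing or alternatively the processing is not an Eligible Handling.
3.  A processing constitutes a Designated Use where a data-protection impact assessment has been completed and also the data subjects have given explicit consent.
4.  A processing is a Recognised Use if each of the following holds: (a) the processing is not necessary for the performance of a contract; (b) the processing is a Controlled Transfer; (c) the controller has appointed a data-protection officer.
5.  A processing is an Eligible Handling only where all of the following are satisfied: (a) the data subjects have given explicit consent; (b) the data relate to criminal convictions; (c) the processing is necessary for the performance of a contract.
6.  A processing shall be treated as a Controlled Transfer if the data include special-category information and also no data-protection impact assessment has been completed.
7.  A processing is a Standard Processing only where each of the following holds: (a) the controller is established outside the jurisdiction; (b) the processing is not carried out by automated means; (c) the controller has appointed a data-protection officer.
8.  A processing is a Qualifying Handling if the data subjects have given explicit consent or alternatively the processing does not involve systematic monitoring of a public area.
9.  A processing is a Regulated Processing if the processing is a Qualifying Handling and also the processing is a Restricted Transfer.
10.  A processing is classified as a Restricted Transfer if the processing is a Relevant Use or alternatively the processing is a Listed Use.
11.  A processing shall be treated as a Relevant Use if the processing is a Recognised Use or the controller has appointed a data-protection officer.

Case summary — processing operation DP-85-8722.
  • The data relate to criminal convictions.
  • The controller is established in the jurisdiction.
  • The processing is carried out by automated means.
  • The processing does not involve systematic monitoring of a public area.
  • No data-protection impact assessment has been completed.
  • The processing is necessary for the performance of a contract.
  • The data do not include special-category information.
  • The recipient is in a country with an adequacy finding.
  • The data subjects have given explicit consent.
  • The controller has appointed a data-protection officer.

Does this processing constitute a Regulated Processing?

paragraph 8 — Qualifying Handling: [the data subjects have given explicit consent? yes] OR [the processing does not involve systematic monitoring of a public area? yes] → satisfied.
paragraph 6 — Controlled Transfer: [the data include special-category information? no] AND [no data-protection impact assessment has been completed? yes] → not satisfied.
paragraph 4 — Recognised Use: [the processing is not necessary for the performance of a contract? no] AND [Controlled Transfer (paragraph 6)? no] AND [the controller has appointed a data-protection officer? yes] → not satisfied.
paragraph 11 — Relevant Use: [Recognised Use (paragraph 4)? no] OR [the controller has appointed a data-protection officer? yes] → satisfied.
paragraph 7 — Standard Processing: [the controller is established outside the jurisdiction? no] AND [the processing is not carried out by automated means? no] AND [the controller has appointed a data-protection officer? yes] → not satisfied.
paragraph 5 — Eligible Handling: [the data subjects have given explicit consent? yes] AND [the data relate to criminal convictions? yes] AND [the processing is necessary for the performance of a contract? yes] → satisfied.
paragraph 2 — Listed Use: [Standard Processing (paragraph 7)? no] OR [not an Eligible Handling (paragraph 5)? no] → not satisfied.
paragraph 10 — Restricted Transfer: [Relevant Use (paragraph 11)? yes] OR [Listed Use (paragraph 2)? no] → satisfied.
paragraph 9 — Regulated Processing: [Qualifying Handling (paragraph 8)? yes] AND [Restricted Transfer (paragraph 10)? yes] → satisfied.

Yes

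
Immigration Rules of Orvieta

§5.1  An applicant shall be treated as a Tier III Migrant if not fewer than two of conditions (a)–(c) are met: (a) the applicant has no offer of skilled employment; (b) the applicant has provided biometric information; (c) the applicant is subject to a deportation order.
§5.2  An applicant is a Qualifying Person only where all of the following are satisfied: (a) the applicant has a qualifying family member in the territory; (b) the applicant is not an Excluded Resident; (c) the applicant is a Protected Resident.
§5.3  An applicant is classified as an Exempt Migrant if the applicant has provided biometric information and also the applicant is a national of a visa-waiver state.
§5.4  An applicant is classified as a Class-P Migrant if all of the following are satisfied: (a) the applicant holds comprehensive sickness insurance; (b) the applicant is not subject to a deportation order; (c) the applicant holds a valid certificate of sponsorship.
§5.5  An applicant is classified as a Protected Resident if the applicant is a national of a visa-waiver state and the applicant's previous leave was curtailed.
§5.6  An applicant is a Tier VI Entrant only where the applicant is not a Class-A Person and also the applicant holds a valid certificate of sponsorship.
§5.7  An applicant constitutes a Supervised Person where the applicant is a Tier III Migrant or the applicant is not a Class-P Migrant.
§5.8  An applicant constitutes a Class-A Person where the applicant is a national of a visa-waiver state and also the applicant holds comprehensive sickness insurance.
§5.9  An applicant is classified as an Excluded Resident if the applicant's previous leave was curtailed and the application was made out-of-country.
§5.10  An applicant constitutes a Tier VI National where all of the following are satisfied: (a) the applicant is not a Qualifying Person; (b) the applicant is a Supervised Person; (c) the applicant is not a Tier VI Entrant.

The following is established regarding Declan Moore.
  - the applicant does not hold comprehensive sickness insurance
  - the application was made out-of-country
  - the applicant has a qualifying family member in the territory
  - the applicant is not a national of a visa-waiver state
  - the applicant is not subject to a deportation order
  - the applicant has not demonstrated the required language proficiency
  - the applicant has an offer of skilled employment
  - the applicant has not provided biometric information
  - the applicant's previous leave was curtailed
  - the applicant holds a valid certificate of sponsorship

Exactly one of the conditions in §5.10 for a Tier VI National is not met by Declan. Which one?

Under §5.9: the applicant's previous leave was curtailed? yes; and the application was made out-of-country? yes. So the applicant is an Excluded Resident.
Under §5.5: the applicant is a national of a visa-waiver state? no; and the applicant's previous leave was curtailed? yes. So the applicant is not a Protected Resident.
Under §5.2: the applicant has a qualifying family member in the territory? yes; and not an Excluded Resident (§5.9)? no; and Protected Resident (§5.5)? no. So the applicant is not a Qualifying Person.
Under §5.1: the applicant has no offer of skilled employment? no; the applicant has provided biometric information? no; the applicant is subject to a deportation order? no — 0 of 3 hold (need ≥2) → not satisfied.
Under §5.4: the applicant holds comprehensive sickness insurance? no; and the applicant is not subject to a deportation order? yes; and the applicant holds a valid certificate of sponsorship? yes. So the applicant is not a Class-P Migrant.
Under §5.7: Tier III Migrant (§5.1)? no; or not a Class-P Migrant (§5.4)? yes. So the applicant is a Supervised Person.
Under §5.8: the applicant is a national of a visa-waiver state? no; and the applicant holds comprehensive sickness insurance? no. So the applicant is not a Class-A Person.
Under §5.6: not a Class-A Person (§5.8)? yes; and the applicant holds a valid certificate of sponsorship? yes. So the applicant is a Tier VI Entrant.
Under §5.10: not a Qualifying Person (§5.2)? yes; and Supervised Person (§5.7)? yes; and not a Tier VI Entrant (§5.6)? no. So the applicant is not a Tier VI National.

Tier VI Entrant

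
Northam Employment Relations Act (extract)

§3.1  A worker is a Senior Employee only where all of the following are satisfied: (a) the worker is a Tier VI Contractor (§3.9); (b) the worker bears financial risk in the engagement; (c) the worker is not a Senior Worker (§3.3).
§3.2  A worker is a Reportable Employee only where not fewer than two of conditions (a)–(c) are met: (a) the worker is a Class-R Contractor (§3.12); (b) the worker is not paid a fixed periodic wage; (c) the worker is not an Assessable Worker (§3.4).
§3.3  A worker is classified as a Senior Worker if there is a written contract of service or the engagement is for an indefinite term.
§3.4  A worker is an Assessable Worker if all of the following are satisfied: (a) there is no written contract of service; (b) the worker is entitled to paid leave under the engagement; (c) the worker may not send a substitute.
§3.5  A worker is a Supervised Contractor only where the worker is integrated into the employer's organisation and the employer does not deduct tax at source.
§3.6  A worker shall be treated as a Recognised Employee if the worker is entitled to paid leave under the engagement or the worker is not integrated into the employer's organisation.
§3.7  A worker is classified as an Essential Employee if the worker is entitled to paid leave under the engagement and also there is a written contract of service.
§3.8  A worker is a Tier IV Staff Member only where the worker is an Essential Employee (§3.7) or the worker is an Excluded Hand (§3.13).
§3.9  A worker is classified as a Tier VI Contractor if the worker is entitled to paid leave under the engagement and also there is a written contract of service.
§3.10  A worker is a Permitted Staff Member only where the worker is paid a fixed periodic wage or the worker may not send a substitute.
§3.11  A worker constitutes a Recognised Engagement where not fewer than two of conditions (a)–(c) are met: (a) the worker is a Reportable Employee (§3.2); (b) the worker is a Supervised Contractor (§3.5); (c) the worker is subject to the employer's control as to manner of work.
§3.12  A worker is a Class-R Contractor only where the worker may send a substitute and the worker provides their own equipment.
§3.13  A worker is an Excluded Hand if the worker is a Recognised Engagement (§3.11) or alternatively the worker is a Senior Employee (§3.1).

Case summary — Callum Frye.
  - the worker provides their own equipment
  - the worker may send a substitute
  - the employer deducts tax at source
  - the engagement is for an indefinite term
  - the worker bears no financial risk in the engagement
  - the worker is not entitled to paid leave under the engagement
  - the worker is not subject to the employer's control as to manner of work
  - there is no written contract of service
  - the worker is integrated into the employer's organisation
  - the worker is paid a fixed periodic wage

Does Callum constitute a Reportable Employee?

Under §3.12: the worker may send a substitute? yes; and the worker provides their own equipment? yes. So the worker is a Class-R Contractor.
Under §3.4: there is no written contract of service? yes; and the worker is entitled to paid leave under the engagement? no; and the worker may not send a substitute? no. So the worker is not an Assessable Worker.
Under §3.2: Class-R Contractor (§3.12)? yes; the worker is not paid a fixed periodic wage? no; not an Assessable Worker (§3.4)? yes — 2 of 3 hold (need ≥2) → satisfied.

Yes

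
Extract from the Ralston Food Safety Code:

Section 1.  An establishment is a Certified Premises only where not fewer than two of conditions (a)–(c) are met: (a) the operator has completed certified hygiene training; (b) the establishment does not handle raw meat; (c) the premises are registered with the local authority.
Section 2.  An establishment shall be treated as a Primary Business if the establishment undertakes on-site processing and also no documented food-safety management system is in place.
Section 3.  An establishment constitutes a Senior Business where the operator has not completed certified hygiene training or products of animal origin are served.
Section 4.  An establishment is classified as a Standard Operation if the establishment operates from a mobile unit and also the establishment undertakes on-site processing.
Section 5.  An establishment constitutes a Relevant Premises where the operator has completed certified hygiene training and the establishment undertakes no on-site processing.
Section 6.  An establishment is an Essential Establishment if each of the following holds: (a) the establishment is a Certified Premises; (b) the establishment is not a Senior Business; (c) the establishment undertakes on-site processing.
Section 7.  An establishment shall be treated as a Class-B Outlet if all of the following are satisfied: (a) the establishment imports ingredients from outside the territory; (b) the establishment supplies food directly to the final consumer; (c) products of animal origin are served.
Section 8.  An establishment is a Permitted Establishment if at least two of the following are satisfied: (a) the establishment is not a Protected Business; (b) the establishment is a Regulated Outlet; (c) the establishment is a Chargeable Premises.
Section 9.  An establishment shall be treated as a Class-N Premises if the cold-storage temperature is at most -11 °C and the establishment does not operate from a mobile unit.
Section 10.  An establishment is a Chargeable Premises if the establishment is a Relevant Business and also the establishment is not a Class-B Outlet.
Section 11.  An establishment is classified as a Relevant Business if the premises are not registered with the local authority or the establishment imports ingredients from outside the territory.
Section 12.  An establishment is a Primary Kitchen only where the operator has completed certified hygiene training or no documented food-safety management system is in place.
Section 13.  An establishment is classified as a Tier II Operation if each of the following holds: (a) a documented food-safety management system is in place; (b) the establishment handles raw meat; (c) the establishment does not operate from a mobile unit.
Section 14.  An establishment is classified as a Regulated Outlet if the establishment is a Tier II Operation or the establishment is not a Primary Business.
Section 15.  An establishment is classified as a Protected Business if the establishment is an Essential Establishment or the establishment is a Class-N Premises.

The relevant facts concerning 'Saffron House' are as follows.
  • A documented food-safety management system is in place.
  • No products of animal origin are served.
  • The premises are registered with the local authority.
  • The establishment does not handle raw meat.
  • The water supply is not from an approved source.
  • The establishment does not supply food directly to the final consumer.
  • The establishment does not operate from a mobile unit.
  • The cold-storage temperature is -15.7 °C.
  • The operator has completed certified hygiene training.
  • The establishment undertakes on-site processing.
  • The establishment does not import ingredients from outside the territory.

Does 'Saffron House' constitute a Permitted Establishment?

No

section 1 — Certified Premises: the operator has completed certified hygiene training? yes; the establishment does not handle raw meat? yes; the premises are registered with the local authority? yes — 3 of 3 hold (need ≥2) → satisfied.
section 3 — Senior Business: [the operator has not completed certified hygiene training? no] OR [products of animal origin are served? no] → not satisfied.
section 6 — Essential Establishment: [Certified Premises (section 1)? yes] AND [not a Senior Business (section 3)? yes] AND [the establishment undertakes on-site processing? yes] → satisfied.
section 9 — Class-N Premises: [cold-storage temperature: -15.7 °C ≤ -11 °C? yes] AND [the establishment does not operate from a mobile unit? yes] → satisfied.
section 15 — Protected Business: [Essential Establishment (section 6)? yes] OR [Class-N Premises (section 9)? yes] → satisfied.
section 13 — Tier II Operation: [a documented food-safety management system is in place? yes] AND [the establishment handles raw meat? no] AND [the establishment does not operate from a mobile unit? yes] → not satisfied.
section 2 — Primary Business: [the establishment undertakes on-site processing? yes] AND [no documented food-safety management system is in place? no] → not satisfied.
section 14 — Regulated Outlet: [Tier II Operation (section 13)? no] OR [not a Primary Business (section 2)? yes] → satisfied.
section 11 — Relevant Business: [the premises are not registered with the local authority? no] OR [the establishment imports ingredients from outside the territory? no] → not satisfied.
section 7 — Class-B Outlet: [the establishment imports ingredients from outside the territory? no] AND [the establishment supplies food directly to the final consumer? no] AND [products of animal origin are served? no] → not satisfied.
section 10 — Chargeable Premises: [Relevant Business (section 11)? no] AND [not a Class-B Outlet (section 7)? yes] → not satisfied.
section 8 — Permitted Establishment: not a Protected Business (section 15)? no; Regulated Outlet (section 14)? yes; Chargeable Premises (section 10)? no — 1 of 3 hold (need ≥2) → not satisfied.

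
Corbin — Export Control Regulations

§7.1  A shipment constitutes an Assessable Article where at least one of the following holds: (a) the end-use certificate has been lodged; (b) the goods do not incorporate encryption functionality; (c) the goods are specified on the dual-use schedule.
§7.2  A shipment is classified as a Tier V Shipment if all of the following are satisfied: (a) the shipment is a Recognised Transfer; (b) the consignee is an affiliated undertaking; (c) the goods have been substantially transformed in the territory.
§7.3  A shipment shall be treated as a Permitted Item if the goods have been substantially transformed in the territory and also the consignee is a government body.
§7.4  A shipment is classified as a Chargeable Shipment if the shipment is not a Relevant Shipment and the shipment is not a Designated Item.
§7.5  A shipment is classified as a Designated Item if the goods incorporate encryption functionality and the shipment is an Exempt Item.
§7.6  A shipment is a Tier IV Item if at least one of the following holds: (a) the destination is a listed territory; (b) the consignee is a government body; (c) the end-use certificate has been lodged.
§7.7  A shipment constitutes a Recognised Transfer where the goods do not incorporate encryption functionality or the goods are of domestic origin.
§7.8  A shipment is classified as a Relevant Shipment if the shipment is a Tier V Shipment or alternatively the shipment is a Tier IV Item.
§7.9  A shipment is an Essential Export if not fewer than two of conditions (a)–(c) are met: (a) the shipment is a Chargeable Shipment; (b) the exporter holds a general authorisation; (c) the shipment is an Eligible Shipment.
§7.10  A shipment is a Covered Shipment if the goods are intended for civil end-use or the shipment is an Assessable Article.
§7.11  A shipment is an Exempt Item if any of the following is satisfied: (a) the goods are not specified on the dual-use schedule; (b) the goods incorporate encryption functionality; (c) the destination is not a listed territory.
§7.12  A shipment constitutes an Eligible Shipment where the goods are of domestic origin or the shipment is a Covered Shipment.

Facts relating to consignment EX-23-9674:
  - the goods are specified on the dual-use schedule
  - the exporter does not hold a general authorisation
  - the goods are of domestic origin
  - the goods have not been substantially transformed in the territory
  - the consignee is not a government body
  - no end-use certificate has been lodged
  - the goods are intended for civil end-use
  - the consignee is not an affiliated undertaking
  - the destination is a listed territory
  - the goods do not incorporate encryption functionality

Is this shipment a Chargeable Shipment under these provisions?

Under §7.7: the goods do not incorporate encryption functionality? yes; or the goods are of domestic origin? yes. So the shipment is a Recognised Transfer.
Under §7.2: Recognised Transfer (§7.7)? yes; and the consignee is an affiliated undertaking? no; and the goods have been substantially transformed in the territory? no. So the shipment is not a Tier V Shipment.
Under §7.6: the destination is a listed territory? yes; or the consignee is a government body? no; or the end-use certificate has been lodged? no. So the shipment is a Tier IV Item.
Under §7.8: Tier V Shipment (§7.2)? no; or Tier IV Item (§7.6)? yes. So the shipment is a Relevant Shipment.
Under §7.11: the goods are not specified on the dual-use schedule? no; or the goods incorporate encryption functionality? no; or the destination is not a listed territory? no. So the shipment is not an Exempt Item.
Under §7.5: the goods incorporate encryption functionality? no; and Exempt Item (§7.11)? no. So the shipment is not a Designated Item.
Under §7.4: not a Relevant Shipment (§7.8)? no; and not a Designated Item (§7.5)? yes. So the shipment is not a Chargeable Shipment.

No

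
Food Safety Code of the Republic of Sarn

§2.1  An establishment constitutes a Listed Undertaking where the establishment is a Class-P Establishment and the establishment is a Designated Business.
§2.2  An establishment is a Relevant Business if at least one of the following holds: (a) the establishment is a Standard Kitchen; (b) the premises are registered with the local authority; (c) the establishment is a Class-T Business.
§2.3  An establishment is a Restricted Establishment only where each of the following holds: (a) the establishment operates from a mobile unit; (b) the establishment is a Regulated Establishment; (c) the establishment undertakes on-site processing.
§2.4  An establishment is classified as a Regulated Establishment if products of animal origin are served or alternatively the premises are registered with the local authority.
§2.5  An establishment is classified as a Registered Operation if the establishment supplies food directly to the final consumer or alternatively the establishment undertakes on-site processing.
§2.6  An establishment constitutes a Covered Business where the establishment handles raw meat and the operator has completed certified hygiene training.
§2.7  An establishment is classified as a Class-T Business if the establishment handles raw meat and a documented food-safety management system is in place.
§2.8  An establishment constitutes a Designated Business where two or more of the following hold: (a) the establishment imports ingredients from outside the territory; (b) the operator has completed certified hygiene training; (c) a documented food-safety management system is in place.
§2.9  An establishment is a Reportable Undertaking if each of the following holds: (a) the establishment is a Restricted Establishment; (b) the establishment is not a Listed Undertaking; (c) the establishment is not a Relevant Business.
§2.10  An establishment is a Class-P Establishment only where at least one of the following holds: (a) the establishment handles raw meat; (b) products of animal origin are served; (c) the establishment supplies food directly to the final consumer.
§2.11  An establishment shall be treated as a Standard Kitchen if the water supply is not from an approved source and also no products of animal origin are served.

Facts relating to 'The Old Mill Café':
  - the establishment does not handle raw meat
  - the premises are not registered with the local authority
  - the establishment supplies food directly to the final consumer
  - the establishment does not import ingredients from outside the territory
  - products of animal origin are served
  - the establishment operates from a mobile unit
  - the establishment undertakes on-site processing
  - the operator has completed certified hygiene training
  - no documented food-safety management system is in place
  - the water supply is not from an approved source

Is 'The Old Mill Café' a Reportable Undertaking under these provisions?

§2.4 — Regulated Establishment: [products of animal origin are served? yes] OR [the premises are registered with the local authority? no] → satisfied.
§2.3 — Restricted Establishment: [the establishment operates from a mobile unit? yes] AND [Regulated Establishment (§2.4)? yes] AND [the establishment undertakes on-site processing? yes] → satisfied.
§2.10 — Class-P Establishment: [the establishment handles raw meat? no] OR [products of animal origin are served? yes] OR [the establishment supplies food directly to the final consumer? yes] → satisfied.
§2.8 — Designated Business: the establishment imports ingredients from outside the territory? no; the operator has completed certified hygiene training? yes; a documented food-safety management system is in place? no — 1 of 3 hold (need ≥2) → not satisfied.
§2.1 — Listed Undertaking: [Class-P Establishment (§2.10)? yes] AND [Designated Business (§2.8)? no] → not satisfied.
§2.11 — Standard Kitchen: [the water supply is not from an approved source? yes] AND [no products of animal origin are served? no] → not satisfied.
§2.7 — Class-T Business: [the establishment handles raw meat? no] AND [a documented food-safety management system is in place? no] → not satisfied.
§2.2 — Relevant Business: [Standard Kitchen (§2.11)? no] OR [the premises are registered with the local authority? no] OR [Class-T Business (§2.7)? no] → not satisfied.
§2.9 — Reportable Undertaking: [Restricted Establishment (§2.3)? yes] AND [not a Listed Undertaking (§2.1)? yes] AND [not a Relevant Business (§2.2)? yes] → satisfied.

Yes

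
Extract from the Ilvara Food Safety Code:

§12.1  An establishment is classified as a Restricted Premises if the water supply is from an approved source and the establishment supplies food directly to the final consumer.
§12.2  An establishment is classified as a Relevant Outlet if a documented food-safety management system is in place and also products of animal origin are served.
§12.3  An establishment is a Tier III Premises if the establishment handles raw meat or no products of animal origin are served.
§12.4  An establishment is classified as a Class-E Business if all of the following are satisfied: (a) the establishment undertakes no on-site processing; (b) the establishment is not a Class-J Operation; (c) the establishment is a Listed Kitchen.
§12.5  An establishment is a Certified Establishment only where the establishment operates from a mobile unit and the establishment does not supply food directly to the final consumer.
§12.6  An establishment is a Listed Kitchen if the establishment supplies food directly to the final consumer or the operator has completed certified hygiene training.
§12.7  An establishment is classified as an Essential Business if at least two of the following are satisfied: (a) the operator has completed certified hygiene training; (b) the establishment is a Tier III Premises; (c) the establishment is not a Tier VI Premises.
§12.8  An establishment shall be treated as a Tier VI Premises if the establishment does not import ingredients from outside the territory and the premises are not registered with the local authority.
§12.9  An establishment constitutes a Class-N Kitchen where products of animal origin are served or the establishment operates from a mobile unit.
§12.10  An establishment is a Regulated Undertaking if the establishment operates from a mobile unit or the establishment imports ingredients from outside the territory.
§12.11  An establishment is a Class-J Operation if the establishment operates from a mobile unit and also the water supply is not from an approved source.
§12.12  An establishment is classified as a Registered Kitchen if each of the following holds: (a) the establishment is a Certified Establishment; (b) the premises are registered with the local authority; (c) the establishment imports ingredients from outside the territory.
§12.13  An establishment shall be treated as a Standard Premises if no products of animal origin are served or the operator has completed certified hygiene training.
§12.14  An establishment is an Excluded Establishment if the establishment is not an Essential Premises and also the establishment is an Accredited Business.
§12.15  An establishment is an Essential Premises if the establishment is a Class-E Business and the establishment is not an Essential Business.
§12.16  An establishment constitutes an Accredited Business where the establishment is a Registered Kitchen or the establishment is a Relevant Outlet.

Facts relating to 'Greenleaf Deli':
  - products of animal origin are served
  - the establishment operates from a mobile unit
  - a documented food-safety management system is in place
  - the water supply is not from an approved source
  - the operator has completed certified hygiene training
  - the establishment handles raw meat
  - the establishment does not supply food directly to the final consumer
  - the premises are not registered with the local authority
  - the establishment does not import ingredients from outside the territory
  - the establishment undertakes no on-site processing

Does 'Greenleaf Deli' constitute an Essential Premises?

No

Under §12.11: the establishment operates from a mobile unit? yes; and the water supply is not from an approved source? yes. So the establishment is a Class-J Operation.
Under §12.6: the establishment supplies food directly to the final consumer? no; or the operator has completed certified hygiene training? yes. So the establishment is a Listed Kitchen.
Under §12.4: the establishment undertakes no on-site processing? yes; and not a Class-J Operation (§12.11)? no; and Listed Kitchen (§12.6)? yes. So the establishment is not a Class-E Business.
Under §12.3: the establishment handles raw meat? yes; or no products of animal origin are served? no. So the establishment is a Tier III Premises.
Under §12.8: the establishment does not import ingredients from outside the territory? yes; and the premises are not registered with the local authority? yes. So the establishment is a Tier VI Premises.
Under §12.7: the operator has completed certified hygiene training? yes; Tier III Premises (§12.3)? yes; not a Tier VI Premises (§12.8)? no — 2 of 3 hold (need ≥2) → satisfied.
Under §12.15: Class-E Business (§12.4)? no; and not an Essential Business (§12.7)? no. So the establishment is not an Essential Premises.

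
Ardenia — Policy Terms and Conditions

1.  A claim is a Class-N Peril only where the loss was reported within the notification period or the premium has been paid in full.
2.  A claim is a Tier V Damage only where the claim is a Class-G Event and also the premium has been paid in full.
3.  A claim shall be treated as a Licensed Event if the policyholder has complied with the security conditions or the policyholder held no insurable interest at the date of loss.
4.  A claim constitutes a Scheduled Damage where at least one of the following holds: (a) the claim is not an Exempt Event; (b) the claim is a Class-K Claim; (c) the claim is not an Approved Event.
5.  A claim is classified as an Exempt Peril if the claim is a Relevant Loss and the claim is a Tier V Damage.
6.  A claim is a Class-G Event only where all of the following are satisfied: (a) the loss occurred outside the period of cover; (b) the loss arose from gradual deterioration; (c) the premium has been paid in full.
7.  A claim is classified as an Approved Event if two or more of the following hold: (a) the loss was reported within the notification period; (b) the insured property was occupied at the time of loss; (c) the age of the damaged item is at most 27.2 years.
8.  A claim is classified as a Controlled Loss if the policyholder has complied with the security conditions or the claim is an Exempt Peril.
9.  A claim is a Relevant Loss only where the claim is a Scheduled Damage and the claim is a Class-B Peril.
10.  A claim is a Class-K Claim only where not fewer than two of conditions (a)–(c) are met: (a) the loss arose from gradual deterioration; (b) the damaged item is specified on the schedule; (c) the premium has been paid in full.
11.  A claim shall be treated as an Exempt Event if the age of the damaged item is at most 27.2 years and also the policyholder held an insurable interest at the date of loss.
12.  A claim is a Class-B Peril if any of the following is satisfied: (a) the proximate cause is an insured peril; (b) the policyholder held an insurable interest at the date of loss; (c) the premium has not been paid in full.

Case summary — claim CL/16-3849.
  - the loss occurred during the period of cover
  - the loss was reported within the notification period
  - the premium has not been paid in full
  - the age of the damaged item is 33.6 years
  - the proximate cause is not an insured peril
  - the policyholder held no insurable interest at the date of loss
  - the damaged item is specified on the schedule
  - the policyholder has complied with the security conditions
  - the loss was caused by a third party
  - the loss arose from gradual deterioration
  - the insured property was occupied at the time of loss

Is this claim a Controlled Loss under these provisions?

paragraph 11 — Exempt Event: [age of the damaged item: 33.6 years ≤ 27.2 years? no] AND [the policyholder held an insurable interest at the date of loss? no] → not satisfied.
paragraph 10 — Class-K Claim: the loss arose from gradual deterioration? yes; the damaged item is specified on the schedule? yes; the premium has been paid in full? no — 2 of 3 hold (need ≥2) → satisfied.
paragraph 7 — Approved Event: the loss was reported within the notification period? yes; the insured property was occupied at the time of loss? yes; age of the damaged item: 33.6 years ≤ 27.2 years? no — 2 of 3 hold (need ≥2) → satisfied.
paragraph 4 — Scheduled Damage: [not an Exempt Event (paragraph 11)? yes] OR [Class-K Claim (paragraph 10)? yes] OR [not an Approved Event (paragraph 7)? no] → satisfied.
paragraph 12 — Class-B Peril: [the proximate cause is an insured peril? no] OR [the policyholder held an insurable interest at the date of loss? no] OR [the premium has not been paid in full? yes] → satisfied.
paragraph 9 — Relevant Loss: [Scheduled Damage (paragraph 4)? yes] AND [Class-B Peril (paragraph 12)? yes] → satisfied.
paragraph 6 — Class-G Event: [the loss occurred outside the period of cover? no] AND [the loss arose from gradual deterioration? yes] AND [the premium has been paid in full? no] → not satisfied.
paragraph 2 — Tier V Damage: [Class-G Event (paragraph 6)? no] AND [the premium has been paid in full? no] → not satisfied.
paragraph 5 — Exempt Peril: [Relevant Loss (paragraph 9)? yes] AND [Tier V Damage (paragraph 2)? no] → not satisfied.
paragraph 8 — Controlled Loss: [the policyholder has complied with the security conditions? yes] OR [Exempt Peril (paragraph 5)? no] → satisfied.

Yes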